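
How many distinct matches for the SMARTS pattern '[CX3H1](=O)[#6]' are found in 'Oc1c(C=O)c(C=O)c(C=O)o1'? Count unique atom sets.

3

[CX3H1](=O)[#6] is the SMARTS for an aldehyde: an sp2 carbon with one H, double-bonded to O and single-bonded to carbon.
The molecule carries 3 separate instances of an aldehyde (-CHO) meeting every constraint; each maps to a distinct set of atoms, giving 3 matches.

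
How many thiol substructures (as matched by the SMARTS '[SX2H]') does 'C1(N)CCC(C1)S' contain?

1

[SX2H] is the SMARTS for a thiol: an aliphatic sulfur with two connections, one being H.
Exactly one fragment in the molecule meets all constraints, giving 1 match.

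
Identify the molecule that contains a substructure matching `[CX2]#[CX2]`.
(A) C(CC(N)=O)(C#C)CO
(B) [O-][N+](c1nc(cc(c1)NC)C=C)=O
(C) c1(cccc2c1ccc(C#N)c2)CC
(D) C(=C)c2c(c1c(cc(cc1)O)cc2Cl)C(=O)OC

A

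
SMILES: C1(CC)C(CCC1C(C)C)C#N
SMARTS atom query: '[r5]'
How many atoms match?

5

The query [r5] means: r5 matches atoms in a five-membered ring.
Check the 12 heavy atoms by environment: 5× C (in 5-ring) → match; 6× C (acyclic) → no; 1× N (acyclic) → no.
That gives 5 matching atoms.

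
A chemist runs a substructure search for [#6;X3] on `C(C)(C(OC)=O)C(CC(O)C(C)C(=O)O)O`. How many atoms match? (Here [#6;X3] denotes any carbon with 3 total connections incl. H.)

2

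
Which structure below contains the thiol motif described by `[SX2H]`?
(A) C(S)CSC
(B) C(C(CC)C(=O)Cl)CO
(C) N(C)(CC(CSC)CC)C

A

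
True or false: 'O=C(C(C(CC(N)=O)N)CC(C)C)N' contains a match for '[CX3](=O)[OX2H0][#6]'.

False

The pattern [CX3](=O)[OX2H0][#6] describes a carbonyl carbon bonded to an oxygen that is itself bonded to carbon (no H on that O) — an ester.
The closest candidate here is a primary amide (-C(=O)NH2), but the carbonyl is bonded to N, not to an O-C linkage. No other fragment satisfies the full query, so there is no match.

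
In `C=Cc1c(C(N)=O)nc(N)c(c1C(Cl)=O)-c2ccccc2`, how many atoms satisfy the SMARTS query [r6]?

12

The query [r6] means: r6 matches atoms in a six-membered ring.
Check the 21 heavy atoms by environment: 1× n (aromatic, in 6-ring) → match; 11× c (aromatic, in 6-ring) → match; 4× C (acyclic) → no; 2× O (acyclic) → no; 1× Cl (acyclic) → no; 2× N (acyclic) → no.
Summing the matching environments: 1 + 11 = 12 matching atoms.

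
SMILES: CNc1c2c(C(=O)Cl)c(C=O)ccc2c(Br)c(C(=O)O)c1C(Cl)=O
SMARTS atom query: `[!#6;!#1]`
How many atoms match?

9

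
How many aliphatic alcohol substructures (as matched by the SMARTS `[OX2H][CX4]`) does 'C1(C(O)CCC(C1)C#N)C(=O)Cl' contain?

1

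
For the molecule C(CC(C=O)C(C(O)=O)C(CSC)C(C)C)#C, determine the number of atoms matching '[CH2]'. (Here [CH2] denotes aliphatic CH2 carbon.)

The query [CH2] means: aliphatic carbon with exactly two hydrogens.
Check the 17 heavy atoms by environment: 2× C (H2) → match; 6× C (H1) → no; 2× C (H0) → no; 2× O (H0) → no; 1× O (H1) → no; 1× S (H0) → no; 3× C (H3) → no.
That gives 2 matching atoms.

2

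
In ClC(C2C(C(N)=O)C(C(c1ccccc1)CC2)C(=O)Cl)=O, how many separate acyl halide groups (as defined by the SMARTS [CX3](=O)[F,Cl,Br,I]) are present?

[CX3](=O)[F,Cl,Br,I] is the SMARTS for an acyl halide: a carbonyl carbon bonded to a halogen.
The molecule carries 2 separate instances of an acyl chloride (-C(=O)Cl) meeting every constraint; each maps to a distinct set of atoms, giving 2 matches.

2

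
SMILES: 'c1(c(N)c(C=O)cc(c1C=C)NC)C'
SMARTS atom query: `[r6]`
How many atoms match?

6

The query [r6] means: r6 matches atoms in a six-membered ring.
Check the 14 heavy atoms by environment: 6× c (aromatic, in 6-ring) → match; 2× N (acyclic) → no; 5× C (acyclic) → no; 1× O (acyclic) → no.
That gives 6 matching atoms.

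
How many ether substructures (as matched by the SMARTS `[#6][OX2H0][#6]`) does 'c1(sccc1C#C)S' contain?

0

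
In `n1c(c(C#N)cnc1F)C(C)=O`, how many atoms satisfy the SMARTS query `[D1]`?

4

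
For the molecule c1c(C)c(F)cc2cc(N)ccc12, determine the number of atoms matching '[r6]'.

The query [r6] means: r6 matches atoms in a six-membered ring.
Check the 13 heavy atoms by environment: 10× c (aromatic, in 6-ring) → match; 1× F (acyclic) → no; 1× N (acyclic) → no; 1× C (acyclic) → no.
That gives 10 matching atoms.

10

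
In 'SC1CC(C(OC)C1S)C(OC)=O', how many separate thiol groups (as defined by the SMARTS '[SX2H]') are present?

[SX2H] is the SMARTS for a thiol: an aliphatic sulfur with two connections, one being H.
The molecule carries 2 separate instances of a thiol (-SH) meeting every constraint; each maps to a distinct set of atoms, giving 2 matches.

2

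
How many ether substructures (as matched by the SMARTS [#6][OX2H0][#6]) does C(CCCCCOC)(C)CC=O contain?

1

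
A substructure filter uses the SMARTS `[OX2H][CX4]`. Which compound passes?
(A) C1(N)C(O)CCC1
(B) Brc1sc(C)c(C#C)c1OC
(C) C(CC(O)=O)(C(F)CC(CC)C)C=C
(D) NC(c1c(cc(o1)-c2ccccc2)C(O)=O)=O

[OX2H][CX4] describes a hydroxyl oxygen bound to an sp3 (X4) carbon (an aliphatic alcohol).
(A) contains a hydroxyl group (-OH), which satisfies every atom and bond constraint.
(B) has a methoxy ether (-OCH3) but the oxygen has H0 (ether), not H1.
(C) has a carboxylic acid group (-C(=O)OH) but the -OH is on a CX3 carbonyl carbon, not a CX4 carbon.
(D) has a carboxylic acid group (-C(=O)OH) but the -OH is on a CX3 carbonyl carbon, not a CX4 carbon.
So the answer is (A).

A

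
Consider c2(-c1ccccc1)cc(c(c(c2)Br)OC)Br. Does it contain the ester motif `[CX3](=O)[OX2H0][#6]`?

No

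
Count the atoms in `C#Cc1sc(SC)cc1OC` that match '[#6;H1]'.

2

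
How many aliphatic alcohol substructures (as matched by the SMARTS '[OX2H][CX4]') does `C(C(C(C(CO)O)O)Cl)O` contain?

4

[OX2H][CX4] is the SMARTS for an aliphatic alcohol: a hydroxyl oxygen bound to an sp3 (X4) carbon.
The molecule carries 4 separate instances of a hydroxyl group (-OH) meeting every constraint; each maps to a distinct set of atoms, giving 4 matches.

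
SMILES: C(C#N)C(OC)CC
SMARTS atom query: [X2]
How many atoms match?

2

Check the 8 heavy atoms by environment: 5× C (X4) → no; 1× C (X2) → match; 1× N (X1) → no; 1× O (X2) → match.
Summing the matching environments: 1 + 1 = 2 matching atoms.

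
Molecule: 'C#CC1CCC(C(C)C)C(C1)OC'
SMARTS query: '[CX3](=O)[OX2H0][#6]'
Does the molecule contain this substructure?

The pattern [CX3](=O)[OX2H0][#6] describes a carbonyl carbon bonded to an oxygen that is itself bonded to carbon (no H on that O) — an ester.
The closest candidate here is a methoxy ether (-OCH3), but the ether oxygen is not adjacent to a C=O carbon. No other fragment satisfies the full query, so there is no match.

No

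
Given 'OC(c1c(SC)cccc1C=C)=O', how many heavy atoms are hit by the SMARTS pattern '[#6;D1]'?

2

Check the 13 heavy atoms by environment: 3× c (aromatic, D3) → no; 3× c (aromatic, D2) → no; 1× C (D3) → no; 2× O (D1) → no; 1× S (D2) → no; 2× C (D1) → match; 1× C (D2) → no.
That gives 2 matching atoms.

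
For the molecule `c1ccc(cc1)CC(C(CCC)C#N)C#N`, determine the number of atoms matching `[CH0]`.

2

Check the 16 heavy atoms by environment: 3× C (H2) → no; 2× C (H1) → no; 1× C (H3) → no; 1× c (aromatic, H0) → no; 5× c (aromatic, H1) → no; 2× C (H0) → match; 2× N (H0) → no.
That gives 2 matching atoms.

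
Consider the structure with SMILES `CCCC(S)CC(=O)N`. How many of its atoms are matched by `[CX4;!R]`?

5

The query [CX4;!R] means: aliphatic carbon with four total connections, not in a ring.
Check the 9 heavy atoms by environment: 5× C (X4, acyclic) → match; 1× S (X2, acyclic) → no; 1× C (X3, acyclic) → no; 1× O (X1, acyclic) → no; 1× N (X3, acyclic) → no.
That gives 5 matching atoms.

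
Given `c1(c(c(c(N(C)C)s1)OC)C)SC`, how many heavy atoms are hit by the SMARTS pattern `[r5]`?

5

Check the 13 heavy atoms by environment: 1× s (aromatic, in 5-ring) → match; 4× c (aromatic, in 5-ring) → match; 1× O (acyclic) → no; 5× C (acyclic) → no; 1× S (acyclic) → no; 1× N (acyclic) → no.
Summing the matching environments: 1 + 4 = 5 matching atoms.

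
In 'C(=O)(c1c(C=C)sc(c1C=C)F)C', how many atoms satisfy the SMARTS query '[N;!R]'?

Check the 13 heavy atoms by environment: 1× s (aromatic, in 5-ring) → no; 4× c (aromatic, in 5-ring) → no; 1× F (acyclic) → no; 6× C (acyclic) → no; 1× O (acyclic) → no.
No environment satisfies the query, so 0 matching atoms.

0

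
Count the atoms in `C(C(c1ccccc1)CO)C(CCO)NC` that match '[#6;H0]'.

1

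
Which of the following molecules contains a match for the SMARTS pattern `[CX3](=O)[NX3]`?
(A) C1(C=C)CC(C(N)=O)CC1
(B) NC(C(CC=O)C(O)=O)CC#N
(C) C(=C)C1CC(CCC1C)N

A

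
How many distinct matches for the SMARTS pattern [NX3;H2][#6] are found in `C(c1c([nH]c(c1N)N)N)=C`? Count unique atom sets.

[NX3;H2][#6] is the SMARTS for a primary amine: a trivalent nitrogen with two H attached to carbon.
The molecule carries 3 separate instances of a primary amino group (-NH2) meeting every constraint; each maps to a distinct set of atoms, giving 3 matches.

3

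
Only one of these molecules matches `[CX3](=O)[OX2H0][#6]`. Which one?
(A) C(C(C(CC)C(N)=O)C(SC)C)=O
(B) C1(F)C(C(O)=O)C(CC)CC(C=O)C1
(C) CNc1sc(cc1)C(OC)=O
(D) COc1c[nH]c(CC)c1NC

C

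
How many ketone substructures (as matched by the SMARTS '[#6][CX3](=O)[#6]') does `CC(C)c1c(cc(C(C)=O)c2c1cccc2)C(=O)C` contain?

2

[#6][CX3](=O)[#6] is the SMARTS for a ketone: a carbonyl carbon (no H) flanked by two carbons.
The molecule carries 2 separate instances of an acetyl/ketone group (-C(=O)CH3) meeting every constraint; each maps to a distinct set of atoms, giving 2 matches.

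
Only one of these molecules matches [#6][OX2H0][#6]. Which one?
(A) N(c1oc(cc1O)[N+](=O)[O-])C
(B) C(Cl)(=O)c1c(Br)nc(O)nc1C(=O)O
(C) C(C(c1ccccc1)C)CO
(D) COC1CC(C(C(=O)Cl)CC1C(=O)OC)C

[#6][OX2H0][#6] describes an aliphatic oxygen bridging two carbons with no H on the oxygen (an ether).
(A) has a hydroxyl group (-OH) but the oxygen has H1, not H0 bridging two carbons.
(B) has a hydroxyl group (-OH) but the oxygen has H1, not H0 bridging two carbons.
(C) has a hydroxyl group (-OH) but the oxygen has H1, not H0 bridging two carbons.
(D) contains a methoxy ether (-OCH3), which satisfies every atom and bond constraint.
So the answer is (D).

D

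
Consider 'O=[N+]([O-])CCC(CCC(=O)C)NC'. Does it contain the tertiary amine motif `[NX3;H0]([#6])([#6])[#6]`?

No

The pattern [NX3;H0]([#6])([#6])[#6] describes a trivalent nitrogen with no H, bonded to three carbons — a tertiary amine.
The closest candidate here is an N-methylamino group (-NHCH3), but the nitrogen still has one H (H1), not H0. No other fragment satisfies the full query, so there is no match.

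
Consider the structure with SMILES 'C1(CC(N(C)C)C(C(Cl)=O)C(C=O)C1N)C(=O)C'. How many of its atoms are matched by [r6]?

The query [r6] means: r6 matches atoms in a six-membered ring.
Check the 18 heavy atoms by environment: 6× C (in 6-ring) → match; 6× C (acyclic) → no; 3× O (acyclic) → no; 1× Cl (acyclic) → no; 2× N (acyclic) → no.
That gives 6 matching atoms.

6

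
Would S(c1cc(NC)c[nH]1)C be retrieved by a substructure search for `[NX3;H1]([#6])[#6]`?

Yes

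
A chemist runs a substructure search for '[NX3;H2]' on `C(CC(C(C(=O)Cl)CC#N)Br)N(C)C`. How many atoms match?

0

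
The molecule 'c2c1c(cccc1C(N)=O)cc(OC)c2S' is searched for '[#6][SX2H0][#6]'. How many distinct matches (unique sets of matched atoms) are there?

[#6][SX2H0][#6] is the SMARTS for a thioether: an aliphatic sulfur bridging two carbons with no H on the sulfur.
The molecule has a methoxy ether (-OCH3), but the bridging atom is O, not S; nothing else fits, so there are 0 matches.

0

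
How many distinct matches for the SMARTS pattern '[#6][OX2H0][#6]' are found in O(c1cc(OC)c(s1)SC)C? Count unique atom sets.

2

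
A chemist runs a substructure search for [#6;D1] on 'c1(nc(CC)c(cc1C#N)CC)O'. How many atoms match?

2

Check the 13 heavy atoms by environment: 1× n (aromatic, D2) → no; 4× c (aromatic, D3) → no; 1× c (aromatic, D2) → no; 1× O (D1) → no; 3× C (D2) → no; 2× C (D1) → match; 1× N (D1) → no.
That gives 2 matching atoms.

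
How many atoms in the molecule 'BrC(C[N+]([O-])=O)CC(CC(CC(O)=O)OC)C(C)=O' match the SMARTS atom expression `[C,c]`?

11

The query [C,c] means: comma = OR; matches aliphatic or aromatic carbon — same as #6.
Check the 19 heavy atoms by environment: 11× C → match; 1× Br → no; 1× N (charge +1) → no; 1× O (charge -1) → no; 5× O → no.
That gives 11 matching atoms.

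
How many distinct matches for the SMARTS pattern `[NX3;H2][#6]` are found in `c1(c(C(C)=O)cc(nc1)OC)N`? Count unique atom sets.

1

[NX3;H2][#6] is the SMARTS for a primary amine: a trivalent nitrogen with two H attached to carbon.
Exactly one fragment in the molecule meets all constraints, giving 1 match.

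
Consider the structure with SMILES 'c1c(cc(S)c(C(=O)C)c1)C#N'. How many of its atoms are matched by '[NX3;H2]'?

The query [NX3;H2] means: aliphatic N with 3 total connections, two of them H — an -NH2 nitrogen (amine or amide).
Check the 12 heavy atoms by environment: 3× c (aromatic, H0, X3) → no; 3× c (aromatic, H1, X3) → no; 1× S (H1, X2) → no; 1× C (H0, X3) → no; 1× O (H0, X1) → no; 1× C (H3, X4) → no; 1× C (H0, X2) → no; 1× N (H0, X1) → no.
No environment satisfies the query, so 0 matching atoms.

0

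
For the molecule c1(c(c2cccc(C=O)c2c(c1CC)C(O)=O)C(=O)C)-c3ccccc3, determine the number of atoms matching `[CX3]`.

3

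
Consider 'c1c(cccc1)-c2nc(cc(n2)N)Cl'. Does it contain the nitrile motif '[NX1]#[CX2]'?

The pattern [NX1]#[CX2] describes a nitrogen triple-bonded to a two-connected carbon — a nitrile.
The closest candidate here is a primary amino group (-NH2), but the nitrogen is NX3 (three connections), not NX1 triple-bonded. No other fragment satisfies the full query, so there is no match.

No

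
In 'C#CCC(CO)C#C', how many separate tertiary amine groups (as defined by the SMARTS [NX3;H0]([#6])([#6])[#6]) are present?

0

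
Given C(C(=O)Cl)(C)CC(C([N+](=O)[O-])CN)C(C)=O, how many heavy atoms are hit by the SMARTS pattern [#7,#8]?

6

Check the 16 heavy atoms by environment: 9× C → no; 1× N → match; 1× N (charge +1) → match; 1× O (charge -1) → match; 3× O → match; 1× Cl → no.
Summing the matching environments: 1 + 1 + 1 + 3 = 6 matching atoms.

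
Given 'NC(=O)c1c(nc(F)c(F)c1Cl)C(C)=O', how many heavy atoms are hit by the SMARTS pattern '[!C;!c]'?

7

The query [!C;!c] means: neither aliphatic nor aromatic carbon — same as [!#6].
Check the 15 heavy atoms by environment: 1× n (aromatic) → match; 5× c (aromatic) → no; 2× F → match; 1× Cl → match; 3× C → no; 2× O → match; 1× N → match.
Summing the matching environments: 1 + 2 + 1 + 2 + 1 = 7 matching atoms.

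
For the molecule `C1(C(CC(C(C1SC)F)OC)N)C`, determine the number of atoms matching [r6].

6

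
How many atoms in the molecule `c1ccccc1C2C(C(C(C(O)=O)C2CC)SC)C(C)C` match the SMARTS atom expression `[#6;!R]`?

The query [#6;!R] means: carbon not in any ring.
Check the 21 heavy atoms by environment: 5× C (in 5-ring) → no; 7× C (acyclic) → match; 2× O (acyclic) → no; 1× S (acyclic) → no; 6× c (aromatic, in 6-ring) → no.
That gives 7 matching atoms.

7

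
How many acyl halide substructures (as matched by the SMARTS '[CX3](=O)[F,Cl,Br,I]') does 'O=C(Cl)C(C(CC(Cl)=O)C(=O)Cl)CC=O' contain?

3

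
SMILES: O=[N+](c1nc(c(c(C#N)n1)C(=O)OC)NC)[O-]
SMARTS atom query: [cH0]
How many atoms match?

4

The query [cH0] means: aromatic carbon with no attached hydrogen (substituted or ring-fusion).
Check the 17 heavy atoms by environment: 2× n (aromatic, H0) → no; 4× c (aromatic, H0) → match; 2× C (H0) → no; 1× N (H0) → no; 1× N (charge +1, H0) → no; 1× O (charge -1, H0) → no; 3× O (H0) → no; 1× N (H1) → no; 2× C (H3) → no.
That gives 4 matching atoms.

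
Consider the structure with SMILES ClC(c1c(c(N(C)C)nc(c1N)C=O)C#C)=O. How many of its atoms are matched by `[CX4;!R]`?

The query [CX4;!R] means: aliphatic carbon with four total connections, not in a ring.
Check the 17 heavy atoms by environment: 1× n (aromatic, X2, in 6-ring) → no; 5× c (aromatic, X3, in 6-ring) → no; 2× C (X3, acyclic) → no; 2× O (X1, acyclic) → no; 1× Cl (X1, acyclic) → no; 2× N (X3, acyclic) → no; 2× C (X2, acyclic) → no; 2× C (X4, acyclic) → match.
That gives 2 matching atoms.

2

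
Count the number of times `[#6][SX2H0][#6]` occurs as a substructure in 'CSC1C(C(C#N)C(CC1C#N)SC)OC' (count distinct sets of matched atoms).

2

[#6][SX2H0][#6] is the SMARTS for a thioether: an aliphatic sulfur bridging two carbons with no H on the sulfur.
The molecule carries 2 separate instances of a methylthio ether (-SCH3) meeting every constraint; each maps to a distinct set of atoms, giving 2 matches.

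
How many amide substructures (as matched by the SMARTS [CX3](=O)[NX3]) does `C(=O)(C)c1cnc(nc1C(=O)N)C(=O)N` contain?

2

[CX3](=O)[NX3] is the SMARTS for an amide: a carbonyl carbon bonded to a trivalent nitrogen.
The molecule carries 2 separate instances of a primary amide (-C(=O)NH2) meeting every constraint; each maps to a distinct set of atoms, giving 2 matches.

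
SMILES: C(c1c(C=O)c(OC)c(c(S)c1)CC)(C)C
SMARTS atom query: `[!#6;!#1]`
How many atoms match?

Check the 16 heavy atoms by environment: 6× c (aromatic) → no; 1× S → match; 7× C → no; 2× O → match.
Summing the matching environments: 1 + 2 = 3 matching atoms.

3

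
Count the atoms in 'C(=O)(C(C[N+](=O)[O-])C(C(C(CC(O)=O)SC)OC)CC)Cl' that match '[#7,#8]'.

7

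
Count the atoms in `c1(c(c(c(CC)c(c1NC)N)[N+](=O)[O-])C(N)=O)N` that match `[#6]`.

10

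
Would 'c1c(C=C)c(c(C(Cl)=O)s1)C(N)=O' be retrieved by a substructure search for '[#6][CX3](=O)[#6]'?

The pattern [#6][CX3](=O)[#6] describes a carbonyl carbon (no H) flanked by two carbons — a ketone.
The closest candidate here is a primary amide (-C(=O)NH2), but one neighbour of the carbonyl carbon is N, not C. No other fragment satisfies the full query, so there is no match.

No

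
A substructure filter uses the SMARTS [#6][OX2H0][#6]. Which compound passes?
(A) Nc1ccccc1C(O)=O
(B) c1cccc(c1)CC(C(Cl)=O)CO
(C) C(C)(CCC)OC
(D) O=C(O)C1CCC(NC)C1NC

C

[#6][OX2H0][#6] describes an aliphatic oxygen bridging two carbons with no H on the oxygen (an ether).
(A) has a carboxylic acid group (-C(=O)OH) but the -OH oxygen has H1; the =O is OX1, not OX2.
(B) has a hydroxyl group (-OH) but the oxygen has H1, not H0 bridging two carbons.
(C) contains a methoxy ether (-OCH3), which satisfies every atom and bond constraint.
(D) has a carboxylic acid group (-C(=O)OH) but the -OH oxygen has H1; the =O is OX1, not OX2.
So the answer is (C).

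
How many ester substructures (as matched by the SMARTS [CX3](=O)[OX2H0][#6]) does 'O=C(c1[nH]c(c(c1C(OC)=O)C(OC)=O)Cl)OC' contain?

3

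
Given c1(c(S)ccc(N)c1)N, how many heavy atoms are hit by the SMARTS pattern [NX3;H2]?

2

The query [NX3;H2] means: aliphatic N with 3 total connections, two of them H — an -NH2 nitrogen (amine or amide).
Check the 9 heavy atoms by environment: 3× c (aromatic, H1, X3) → no; 3× c (aromatic, H0, X3) → no; 2× N (H2, X3) → match; 1× S (H1, X2) → no.
That gives 2 matching atoms.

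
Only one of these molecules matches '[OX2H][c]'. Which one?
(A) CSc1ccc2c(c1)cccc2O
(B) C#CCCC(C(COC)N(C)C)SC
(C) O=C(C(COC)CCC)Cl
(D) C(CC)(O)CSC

[OX2H][c] describes a hydroxyl oxygen attached to an aromatic carbon (a phenol).
(A) contains a hydroxyl group (-OH), which satisfies every atom and bond constraint.
(B) has a methoxy ether (-OCH3) but the oxygen has H0, not H1.
(C) has a methoxy ether (-OCH3) but the oxygen has H0, not H1.
(D) has a hydroxyl group (-OH) but the -OH is on an aliphatic carbon, not an aromatic c.
So the answer is (A).

A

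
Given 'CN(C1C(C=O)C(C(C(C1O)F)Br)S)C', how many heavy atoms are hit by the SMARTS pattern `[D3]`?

7

The query [D3] means: atom with exactly three heavy-atom neighbours.
Check the 15 heavy atoms by environment: 6× C (D3) → match; 1× S (D1) → no; 1× C (D2) → no; 2× O (D1) → no; 1× N (D3) → match; 2× C (D1) → no; 1× F (D1) → no; 1× Br (D1) → no.
Summing the matching environments: 6 + 1 = 7 matching atoms.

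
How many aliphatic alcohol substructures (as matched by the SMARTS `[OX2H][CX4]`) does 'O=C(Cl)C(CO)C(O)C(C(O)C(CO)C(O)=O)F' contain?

4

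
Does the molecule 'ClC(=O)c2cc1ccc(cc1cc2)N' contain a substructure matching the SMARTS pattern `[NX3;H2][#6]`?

Yes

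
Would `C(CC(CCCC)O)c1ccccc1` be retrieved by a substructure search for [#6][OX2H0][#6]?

No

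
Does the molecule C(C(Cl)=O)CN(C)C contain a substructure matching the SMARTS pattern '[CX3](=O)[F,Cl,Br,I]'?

Yes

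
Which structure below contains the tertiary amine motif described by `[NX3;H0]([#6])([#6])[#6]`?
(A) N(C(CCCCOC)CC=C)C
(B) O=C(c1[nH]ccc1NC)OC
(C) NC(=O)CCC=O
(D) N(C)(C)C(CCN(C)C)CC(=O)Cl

D

[NX3;H0]([#6])([#6])[#6] describes a trivalent nitrogen with no H, bonded to three carbons (a tertiary amine).
(A) has an N-methylamino group (-NHCH3) but the nitrogen still has one H (H1), not H0.
(B) has an N-methylamino group (-NHCH3) but the nitrogen still has one H (H1), not H0.
(C) has a primary amide (-C(=O)NH2) but the amide nitrogen has H2 and only one carbon neighbour.
(D) contains a dimethylamino group (-N(CH3)2), which satisfies every atom and bond constraint.
So the answer is (D).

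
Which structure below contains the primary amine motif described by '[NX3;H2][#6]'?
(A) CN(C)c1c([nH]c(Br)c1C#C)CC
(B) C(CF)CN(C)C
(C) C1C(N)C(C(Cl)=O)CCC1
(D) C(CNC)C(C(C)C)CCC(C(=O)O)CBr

[NX3;H2][#6] describes a trivalent nitrogen with two H attached to carbon (a primary amine).
(A) has a dimethylamino group (-N(CH3)2) but the nitrogen has H0, not H2.
(B) has a dimethylamino group (-N(CH3)2) but the nitrogen has H0, not H2.
(C) contains a primary amino group (-NH2), which satisfies every atom and bond constraint.
(D) has an N-methylamino group (-NHCH3) but the nitrogen bears two carbons and only one H (H1), not H2.
So the answer is (C).

C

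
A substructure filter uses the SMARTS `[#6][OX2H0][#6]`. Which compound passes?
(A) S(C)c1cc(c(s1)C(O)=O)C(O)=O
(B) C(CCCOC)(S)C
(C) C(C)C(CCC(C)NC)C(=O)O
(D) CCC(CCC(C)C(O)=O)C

[#6][OX2H0][#6] describes an aliphatic oxygen bridging two carbons with no H on the oxygen (an ether).
(A) has a carboxylic acid group (-C(=O)OH) but the -OH oxygen has H1; the =O is OX1, not OX2.
(B) contains a methoxy ether (-OCH3), which satisfies every atom and bond constraint.
(C) has a carboxylic acid group (-C(=O)OH) but the -OH oxygen has H1; the =O is OX1, not OX2.
(D) has a carboxylic acid group (-C(=O)OH) but the -OH oxygen has H1; the =O is OX1, not OX2.
So the answer is (B).

B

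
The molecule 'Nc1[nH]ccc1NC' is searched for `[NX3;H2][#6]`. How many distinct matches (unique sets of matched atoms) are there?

[NX3;H2][#6] is the SMARTS for a primary amine: a trivalent nitrogen with two H attached to carbon.
Exactly one fragment in the molecule meets all constraints, giving 1 match.

1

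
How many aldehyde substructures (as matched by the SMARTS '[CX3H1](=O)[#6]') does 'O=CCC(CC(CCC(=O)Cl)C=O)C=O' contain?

3

[CX3H1](=O)[#6] is the SMARTS for an aldehyde: an sp2 carbon with one H, double-bonded to O and single-bonded to carbon.
The molecule carries 3 separate instances of an aldehyde (-CHO) meeting every constraint; each maps to a distinct set of atoms, giving 3 matches.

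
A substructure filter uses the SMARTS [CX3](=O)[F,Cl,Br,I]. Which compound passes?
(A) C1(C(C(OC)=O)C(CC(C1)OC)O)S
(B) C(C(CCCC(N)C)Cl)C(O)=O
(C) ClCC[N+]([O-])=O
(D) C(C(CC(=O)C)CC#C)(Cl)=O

[CX3](=O)[F,Cl,Br,I] describes a carbonyl carbon bonded to a halogen (an acyl halide).
(A) has a methyl-ester group (-C(=O)OCH3) but the carbonyl is bonded to -O-C, not to a halogen.
(B) has a carboxylic acid group (-C(=O)OH) but the carbonyl is bonded to -OH, not to a halogen.
(C) has a chloro substituent but the Cl is not on a carbonyl carbon.
(D) contains an acyl chloride (-C(=O)Cl), which satisfies every atom and bond constraint.
So the answer is (D).

D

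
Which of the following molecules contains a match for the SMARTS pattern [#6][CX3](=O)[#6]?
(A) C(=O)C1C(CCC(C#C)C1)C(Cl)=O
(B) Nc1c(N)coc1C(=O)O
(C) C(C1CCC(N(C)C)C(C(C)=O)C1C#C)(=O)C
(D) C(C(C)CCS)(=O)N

C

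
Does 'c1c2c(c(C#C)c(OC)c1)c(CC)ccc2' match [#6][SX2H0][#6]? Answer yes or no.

The pattern [#6][SX2H0][#6] describes an aliphatic sulfur bridging two carbons with no H on the sulfur — a thioether.
The closest candidate here is a methoxy ether (-OCH3), but the bridging atom is O, not S. No other fragment satisfies the full query, so there is no match.

No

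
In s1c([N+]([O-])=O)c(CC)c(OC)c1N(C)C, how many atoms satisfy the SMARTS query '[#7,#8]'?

5

The query [#7,#8] means: nitrogen or oxygen (comma = OR).
Check the 15 heavy atoms by environment: 1× s (aromatic) → no; 4× c (aromatic) → no; 5× C → no; 1× N (charge +1) → match; 1× O (charge -1) → match; 2× O → match; 1× N → match.
Summing the matching environments: 1 + 1 + 2 + 1 = 5 matching atoms.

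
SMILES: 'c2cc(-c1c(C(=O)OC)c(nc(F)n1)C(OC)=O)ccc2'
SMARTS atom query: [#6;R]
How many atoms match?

10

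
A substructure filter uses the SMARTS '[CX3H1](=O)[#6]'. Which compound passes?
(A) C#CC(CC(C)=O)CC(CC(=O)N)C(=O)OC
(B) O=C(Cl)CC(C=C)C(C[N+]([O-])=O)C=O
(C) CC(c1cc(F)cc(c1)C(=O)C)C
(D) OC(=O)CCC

[CX3H1](=O)[#6] describes an sp2 carbon with one H, double-bonded to O and single-bonded to carbon (an aldehyde).
(A) has a methyl-ester group (-C(=O)OCH3) but the carbonyl carbon has H0, not H1.
(B) contains an aldehyde (-CHO), which satisfies every atom and bond constraint.
(C) has an acetyl/ketone group (-C(=O)CH3) but the carbonyl carbon has H0 (two carbon neighbours), not H1.
(D) has a carboxylic acid group (-C(=O)OH) but the carbonyl carbon has H0 and is bonded to O, not H1.
So the answer is (B).

B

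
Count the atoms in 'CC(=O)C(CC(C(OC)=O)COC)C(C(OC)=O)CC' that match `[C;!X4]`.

3

The query [C;!X4] means: aliphatic carbon that does not have four total connections.
Check the 20 heavy atoms by environment: 11× C (X4) → no; 3× O (X2) → no; 3× C (X3) → match; 3× O (X1) → no.
That gives 3 matching atoms.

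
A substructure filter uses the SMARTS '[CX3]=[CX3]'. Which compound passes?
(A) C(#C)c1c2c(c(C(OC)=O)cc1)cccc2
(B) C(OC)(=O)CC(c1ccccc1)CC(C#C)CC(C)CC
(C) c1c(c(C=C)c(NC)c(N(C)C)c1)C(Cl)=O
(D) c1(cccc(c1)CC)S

[CX3]=[CX3] describes a non-aromatic C=C double bond between two sp2 carbons (an alkene).
(A) has an ethynyl group (-C#CH) but the C-C bond is a triple bond, not a double bond.
(B) has an ethynyl group (-C#CH) but the C-C bond is a triple bond, not a double bond.
(C) contains a vinyl group (-CH=CH2), which satisfies every atom and bond constraint.
(D) has an ethyl group (-CH2CH3) but its C-C bond is a single bond between CX4 carbons, not CX3=CX3.
So the answer is (C).

C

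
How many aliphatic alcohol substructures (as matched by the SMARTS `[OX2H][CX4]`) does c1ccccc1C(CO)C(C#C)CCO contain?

[OX2H][CX4] is the SMARTS for an aliphatic alcohol: a hydroxyl oxygen bound to an sp3 (X4) carbon.
The molecule carries 2 separate instances of a hydroxyl group (-OH) meeting every constraint; each maps to a distinct set of atoms, giving 2 matches.

2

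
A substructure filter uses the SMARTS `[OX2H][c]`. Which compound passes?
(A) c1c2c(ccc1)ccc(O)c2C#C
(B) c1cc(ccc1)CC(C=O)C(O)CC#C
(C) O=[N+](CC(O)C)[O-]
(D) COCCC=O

[OX2H][c] describes a hydroxyl oxygen attached to an aromatic carbon (a phenol).
(A) contains a hydroxyl group (-OH), which satisfies every atom and bond constraint.
(B) has a hydroxyl group (-OH) but the -OH is on an aliphatic carbon, not an aromatic c.
(C) has a hydroxyl group (-OH) but the -OH is on an aliphatic carbon, not an aromatic c.
(D) has a methoxy ether (-OCH3) but the oxygen has H0, not H1.
So the answer is (A).

A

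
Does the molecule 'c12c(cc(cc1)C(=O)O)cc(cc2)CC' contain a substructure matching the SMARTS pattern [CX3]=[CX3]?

No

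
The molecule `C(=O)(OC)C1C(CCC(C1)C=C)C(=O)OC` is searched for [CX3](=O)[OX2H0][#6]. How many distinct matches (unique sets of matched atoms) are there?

2

[CX3](=O)[OX2H0][#6] is the SMARTS for an ester: a carbonyl carbon bonded to an oxygen that is itself bonded to carbon (no H on that O).
The molecule carries 2 separate instances of a methyl-ester group (-C(=O)OCH3) meeting every constraint; each maps to a distinct set of atoms, giving 2 matches.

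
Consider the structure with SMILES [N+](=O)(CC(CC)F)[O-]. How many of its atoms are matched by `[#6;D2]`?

2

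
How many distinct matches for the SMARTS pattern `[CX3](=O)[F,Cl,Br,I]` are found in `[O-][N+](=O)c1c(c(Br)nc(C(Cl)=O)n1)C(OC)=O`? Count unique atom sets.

1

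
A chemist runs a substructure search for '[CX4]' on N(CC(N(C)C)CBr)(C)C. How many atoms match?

7

Check the 10 heavy atoms by environment: 7× C (X4) → match; 1× Br (X1) → no; 2× N (X3) → no.
That gives 7 matching atoms.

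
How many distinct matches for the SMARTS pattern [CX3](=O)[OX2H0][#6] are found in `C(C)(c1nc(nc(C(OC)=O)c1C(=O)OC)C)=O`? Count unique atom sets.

[CX3](=O)[OX2H0][#6] is the SMARTS for an ester: a carbonyl carbon bonded to an oxygen that is itself bonded to carbon (no H on that O).
The molecule carries 2 separate instances of a methyl-ester group (-C(=O)OCH3) meeting every constraint; each maps to a distinct set of atoms, giving 2 matches.

2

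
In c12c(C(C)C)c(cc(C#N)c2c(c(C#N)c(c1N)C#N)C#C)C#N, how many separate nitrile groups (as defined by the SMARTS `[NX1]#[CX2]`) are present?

[NX1]#[CX2] is the SMARTS for a nitrile: a nitrogen triple-bonded to a two-connected carbon.
The molecule carries 4 separate instances of a nitrile (-C#N) meeting every constraint; each maps to a distinct set of atoms, giving 4 matches.

4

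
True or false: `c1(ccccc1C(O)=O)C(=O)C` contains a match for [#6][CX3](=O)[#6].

The pattern [#6][CX3](=O)[#6] describes a carbonyl carbon (no H) flanked by two carbons — a ketone.
The molecule carries an acetyl/ketone group (-C(=O)CH3), whose atoms satisfy every constraint of the query, so the pattern matches.

True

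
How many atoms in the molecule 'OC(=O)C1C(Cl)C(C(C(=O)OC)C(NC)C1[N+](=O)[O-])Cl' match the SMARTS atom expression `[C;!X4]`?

The query [C;!X4] means: aliphatic carbon that does not have four total connections.
Check the 20 heavy atoms by environment: 8× C (X4) → no; 2× C (X3) → match; 3× O (X1) → no; 2× O (X2) → no; 1× N (charge +1, X3) → no; 1× O (charge -1, X1) → no; 1× N (X3) → no; 2× Cl (X1) → no.
That gives 2 matching atoms.

2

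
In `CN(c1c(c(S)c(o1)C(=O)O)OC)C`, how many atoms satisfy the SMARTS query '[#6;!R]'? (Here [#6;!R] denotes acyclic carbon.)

4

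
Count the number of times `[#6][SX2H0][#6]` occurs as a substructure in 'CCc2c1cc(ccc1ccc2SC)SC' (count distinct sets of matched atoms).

[#6][SX2H0][#6] is the SMARTS for a thioether: an aliphatic sulfur bridging two carbons with no H on the sulfur.
The molecule carries 2 separate instances of a methylthio ether (-SCH3) meeting every constraint; each maps to a distinct set of atoms, giving 2 matches.

2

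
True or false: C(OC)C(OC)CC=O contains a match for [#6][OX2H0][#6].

True

The pattern [#6][OX2H0][#6] describes an aliphatic oxygen bridging two carbons with no H on the oxygen — an ether.
The molecule carries a methoxy ether (-OCH3), whose atoms satisfy every constraint of the query, so the pattern matches.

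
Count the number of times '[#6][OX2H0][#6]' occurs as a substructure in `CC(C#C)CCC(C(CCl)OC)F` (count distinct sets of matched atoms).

1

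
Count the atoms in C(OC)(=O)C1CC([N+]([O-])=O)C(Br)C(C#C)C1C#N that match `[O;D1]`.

The query [O;D1] means: aliphatic oxygen bonded to exactly one heavy atom.
Check the 18 heavy atoms by environment: 6× C (D3) → no; 3× C (D2) → no; 1× N (charge +1, D3) → no; 1× O (charge -1, D1) → match; 2× O (D1) → match; 1× O (D2) → no; 2× C (D1) → no; 1× Br (D1) → no; 1× N (D1) → no.
Summing the matching environments: 1 + 2 = 3 matching atoms.

3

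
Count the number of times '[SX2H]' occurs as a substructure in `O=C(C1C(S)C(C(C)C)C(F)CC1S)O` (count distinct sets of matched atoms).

2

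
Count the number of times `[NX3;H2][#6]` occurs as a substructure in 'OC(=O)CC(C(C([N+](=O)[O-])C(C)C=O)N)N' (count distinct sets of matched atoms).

2

[NX3;H2][#6] is the SMARTS for a primary amine: a trivalent nitrogen with two H attached to carbon.
The molecule carries 2 separate instances of a primary amino group (-NH2) meeting every constraint; each maps to a distinct set of atoms, giving 2 matches.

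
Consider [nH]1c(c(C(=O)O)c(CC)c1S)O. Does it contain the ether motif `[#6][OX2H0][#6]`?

No

The pattern [#6][OX2H0][#6] describes an aliphatic oxygen bridging two carbons with no H on the oxygen — an ether.
The closest candidate here is a carboxylic acid group (-C(=O)OH), but the -OH oxygen has H1; the =O is OX1, not OX2. No other fragment satisfies the full query, so there is no match.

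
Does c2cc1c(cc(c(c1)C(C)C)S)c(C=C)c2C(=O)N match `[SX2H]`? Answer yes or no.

Yes

The pattern [SX2H] describes an aliphatic sulfur with two connections, one being H — a thiol.
The molecule carries a thiol (-SH), whose atoms satisfy every constraint of the query, so the pattern matches.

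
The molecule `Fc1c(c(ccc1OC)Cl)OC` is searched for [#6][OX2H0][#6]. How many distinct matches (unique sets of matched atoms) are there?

2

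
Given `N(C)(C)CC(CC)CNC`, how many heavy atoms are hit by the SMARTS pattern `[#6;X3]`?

0

The query [#6;X3] means: any carbon (aromatic or not) with three total connections.
Check the 10 heavy atoms by environment: 8× C (X4) → no; 2× N (X3) → no.
No environment satisfies the query, so 0 matching atoms.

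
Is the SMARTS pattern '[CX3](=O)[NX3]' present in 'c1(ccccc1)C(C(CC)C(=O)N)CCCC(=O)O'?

Yes

The pattern [CX3](=O)[NX3] describes a carbonyl carbon bonded to a trivalent nitrogen — an amide.
The molecule carries a primary amide (-C(=O)NH2), whose atoms satisfy every constraint of the query, so the pattern matches.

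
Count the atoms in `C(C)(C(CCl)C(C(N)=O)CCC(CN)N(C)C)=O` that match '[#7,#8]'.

The query [#7,#8] means: nitrogen or oxygen (comma = OR).
Check the 18 heavy atoms by environment: 12× C → no; 3× N → match; 1× Cl → no; 2× O → match.
Summing the matching environments: 3 + 2 = 5 matching atoms.

5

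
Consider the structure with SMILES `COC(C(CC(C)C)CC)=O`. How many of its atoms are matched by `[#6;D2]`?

2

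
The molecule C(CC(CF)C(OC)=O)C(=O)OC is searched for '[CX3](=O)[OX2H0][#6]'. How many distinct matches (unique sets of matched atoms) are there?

[CX3](=O)[OX2H0][#6] is the SMARTS for an ester: a carbonyl carbon bonded to an oxygen that is itself bonded to carbon (no H on that O).
The molecule carries 2 separate instances of a methyl-ester group (-C(=O)OCH3) meeting every constraint; each maps to a distinct set of atoms, giving 2 matches.

2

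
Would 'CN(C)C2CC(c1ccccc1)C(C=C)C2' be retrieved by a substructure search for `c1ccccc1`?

The pattern c1ccccc1 describes six aromatic carbons in a ring — a benzene ring.
The molecule carries a phenyl ring, whose atoms satisfy every constraint of the query, so the pattern matches.

Yes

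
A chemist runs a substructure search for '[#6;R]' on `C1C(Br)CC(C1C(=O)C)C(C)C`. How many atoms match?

5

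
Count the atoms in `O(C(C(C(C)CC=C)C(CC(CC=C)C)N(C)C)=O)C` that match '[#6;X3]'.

5

The query [#6;X3] means: any carbon (aromatic or not) with three total connections.
Check the 20 heavy atoms by environment: 12× C (X4) → no; 5× C (X3) → match; 1× O (X1) → no; 1× O (X2) → no; 1× N (X3) → no.
That gives 5 matching atoms.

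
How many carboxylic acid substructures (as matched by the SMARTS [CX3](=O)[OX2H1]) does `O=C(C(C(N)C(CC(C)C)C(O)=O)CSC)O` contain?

2

[CX3](=O)[OX2H1] is the SMARTS for a carboxylic acid: an sp2 carbon double-bonded to O and single-bonded to an -OH oxygen.
The molecule carries 2 separate instances of a carboxylic acid group (-C(=O)OH) meeting every constraint; each maps to a distinct set of atoms, giving 2 matches.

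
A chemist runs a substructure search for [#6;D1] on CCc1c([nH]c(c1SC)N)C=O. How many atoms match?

2

The query [#6;D1] means: carbon bonded to exactly one heavy atom.
Check the 12 heavy atoms by environment: 1× n (aromatic, D2) → no; 4× c (aromatic, D3) → no; 1× S (D2) → no; 2× C (D1) → match; 2× C (D2) → no; 1× O (D1) → no; 1× N (D1) → no.
That gives 2 matching atoms.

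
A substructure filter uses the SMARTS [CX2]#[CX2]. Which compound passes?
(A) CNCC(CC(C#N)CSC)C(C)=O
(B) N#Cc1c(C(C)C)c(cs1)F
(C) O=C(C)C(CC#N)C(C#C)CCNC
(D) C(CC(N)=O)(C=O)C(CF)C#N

C

[CX2]#[CX2] describes a carbon-carbon triple bond (an alkyne).
(A) has a nitrile (-C#N) but the triple bond is C#N, not C#C.
(B) has a nitrile (-C#N) but the triple bond is C#N, not C#C.
(C) contains an ethynyl group (-C#CH), which satisfies every atom and bond constraint.
(D) has a nitrile (-C#N) but the triple bond is C#N, not C#C.
So the answer is (C).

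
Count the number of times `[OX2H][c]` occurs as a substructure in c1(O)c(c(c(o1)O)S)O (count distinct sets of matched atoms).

[OX2H][c] is the SMARTS for a phenol: a hydroxyl oxygen attached to an aromatic carbon.
The molecule carries 3 separate instances of a hydroxyl group (-OH) meeting every constraint; each maps to a distinct set of atoms, giving 3 matches.

3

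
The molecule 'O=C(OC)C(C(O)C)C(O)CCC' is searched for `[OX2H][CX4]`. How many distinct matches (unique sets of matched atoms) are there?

2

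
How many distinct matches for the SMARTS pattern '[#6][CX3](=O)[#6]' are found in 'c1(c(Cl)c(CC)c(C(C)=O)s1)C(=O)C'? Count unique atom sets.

2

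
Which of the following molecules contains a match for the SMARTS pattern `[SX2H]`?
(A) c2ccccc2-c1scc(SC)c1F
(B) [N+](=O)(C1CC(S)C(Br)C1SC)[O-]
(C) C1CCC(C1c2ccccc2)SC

B

[SX2H] describes an aliphatic sulfur with two connections, one being H (a thiol).
(A) has a methylthio ether (-SCH3) but the sulfur has H0 (bonded to two carbons), not H1.
(B) contains a thiol (-SH), which satisfies every atom and bond constraint.
(C) has a methylthio ether (-SCH3) but the sulfur has H0 (bonded to two carbons), not H1.
So the answer is (B).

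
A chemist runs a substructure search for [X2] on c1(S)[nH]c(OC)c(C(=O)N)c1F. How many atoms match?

2

The query [X2] means: any atom with exactly two total connections (bonds + H).
Check the 12 heavy atoms by environment: 1× n (aromatic, X3) → no; 4× c (aromatic, X3) → no; 1× C (X3) → no; 1× O (X1) → no; 1× N (X3) → no; 1× F (X1) → no; 1× S (X2) → match; 1× O (X2) → match; 1× C (X4) → no.
Summing the matching environments: 1 + 1 = 2 matching atoms.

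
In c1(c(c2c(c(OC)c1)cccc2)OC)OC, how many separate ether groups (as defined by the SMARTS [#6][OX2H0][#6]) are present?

3

[#6][OX2H0][#6] is the SMARTS for an ether: an aliphatic oxygen bridging two carbons with no H on the oxygen.
The molecule carries 3 separate instances of a methoxy ether (-OCH3) meeting every constraint; each maps to a distinct set of atoms, giving 3 matches.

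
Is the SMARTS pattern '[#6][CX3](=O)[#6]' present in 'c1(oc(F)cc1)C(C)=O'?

Yes

The pattern [#6][CX3](=O)[#6] describes a carbonyl carbon (no H) flanked by two carbons — a ketone.
The molecule carries an acetyl/ketone group (-C(=O)CH3), whose atoms satisfy every constraint of the query, so the pattern matches.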